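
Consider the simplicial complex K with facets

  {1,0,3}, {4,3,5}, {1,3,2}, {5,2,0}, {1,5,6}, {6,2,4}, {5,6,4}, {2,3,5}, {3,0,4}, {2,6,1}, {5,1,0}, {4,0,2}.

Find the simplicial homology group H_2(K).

H_2 = 0.

Fix the vertex order 0 < 1 < 2 < 3 < 4 < 5 < 6 and write every simplex with vertices in increasing order. Then dim K = 2 and the simplices of K are:

  0-simplices (7): [0], [1], [2], [3], [4], [5], [6]
  1-simplices (18): [0,1], [0,2], [0,3], [0,4], [0,5], [1,2], [1,3], [1,5], [1,6], [2,3], [2,4], [2,5], [2,6], [3,4], [3,5], [4,5], [4,6], [5,6]
  2-simplices (12): [0,1,3], [0,1,5], [0,2,4], [0,2,5], [0,3,4], [1,2,3], [1,2,6], [1,5,6], [2,3,5], [2,4,6], [3,4,5], [4,5,6]

so the chain groups are C_0 ≅ Z^7, C_1 ≅ Z^18, C_2 ≅ Z^12.

The boundary map ∂_1: C_1 → C_0 maps an edge to its endpoints' difference, ∂[p,q] = q − p. For instance
  ∂[1,2] = [2] − [1].
The resulting 7×18 matrix has rank 6, and its Smith normal form has invariant factors (1,1,1,1,1,1).

∂_2: C_2 → C_1 sends each 2-simplex [p,q,r] to [q,r] − [p,r] + [p,q]. For instance
  ∂[2,4,6] = [4,6] − [2,6] + [2,4],
  ∂[2,3,5] = [3,5] − [2,5] + [2,3].
The 18×12 boundary matrix has rank 12 and Smith normal form diag(1,1,1,1,1,1,1,1,1,1,1,2).

Computing H_k = (kernel of ∂_k) / (image of ∂_{k+1}):

  H_2: rank ker ∂_2 − rank ∂_3 = (12 − 12) − 0 = 0, and there is no ∂_3, so H_2 ≅ 0.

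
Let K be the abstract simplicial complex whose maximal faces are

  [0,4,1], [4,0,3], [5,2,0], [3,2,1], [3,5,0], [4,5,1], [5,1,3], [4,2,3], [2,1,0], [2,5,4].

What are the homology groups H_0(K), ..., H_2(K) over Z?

Fix the vertex order 0 < 1 < 2 < 3 < 4 < 5 and write every simplex with vertices in increasing order. Then dim K = 2 and the simplices of K are:

  0-simplices (6): [0], [1], [2], [3], [4], [5]
  1-simplices (15): [0,1], [0,2], [0,3], [0,4], [0,5], [1,2], [1,3], [1,4], [1,5], [2,3], [2,4], [2,5], [3,4], [3,5], [4,5]
  2-simplices (10): [0,1,2], [0,1,4], [0,2,5], [0,3,4], [0,3,5], [1,2,3], [1,3,5], [1,4,5], [2,3,4], [2,4,5]

giving chain groups C_0 ≅ Z^6, C_1 ≅ Z^15, C_2 ≅ Z^10.

The boundary map ∂_1: C_1 → C_0 sends each edge [p,q] (with p < q) to q − p. For instance
  ∂[2,5] = [5] − [2].
This gives a 6×15 integer matrix of rank 5; reducing to Smith normal form yields diagonal entries (1,1,1,1,1).

∂_2: C_2 → C_1 maps a triangle to the signed sum of its edges. For instance
  ∂[0,3,4] = [3,4] − [0,4] + [0,3],
  ∂[2,3,4] = [3,4] − [2,4] + [2,3].
The resulting 15×10 matrix has rank 10, and its Smith normal form has invariant factors (1,1,1,1,1,1,1,1,1,2).

Reading off H_k = ker ∂_k / im ∂_{k+1}:

  H_0: rank C_0 − rank ∂_1 = 6 − 5 = 1, and the invariant factors of ∂_1 are all 1, so H_0 = Z.
  H_1: rank ker ∂_1 − rank ∂_2 = (15 − 5) − 10 = 0, and ∂_2 has invariant factor 2 > 1, so H_1 = Z/2.
  H_2: rank ker ∂_2 − rank ∂_3 = (10 − 10) − 0 = 0, and there is no ∂_3, so H_2 = 0.

H_0 = Z,  H_1 = Z/2,  H_2 = 0.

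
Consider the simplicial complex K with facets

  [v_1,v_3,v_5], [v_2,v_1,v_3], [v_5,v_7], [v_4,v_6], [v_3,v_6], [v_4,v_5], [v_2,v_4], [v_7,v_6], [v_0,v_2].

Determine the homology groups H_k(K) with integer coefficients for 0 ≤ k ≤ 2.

H_0 ≅ Z,  H_1 ≅ Z^3,  H_2 = 0.

We work with the vertex ordering v_0 < v_1 < v_2 < v_3 < v_4 < v_5 < v_6 < v_7. The simplices of K, each written with vertices in increasing order, are:

  0-simplices (8): [v_0], [v_1], [v_2], [v_3], [v_4], [v_5], [v_6], [v_7]
  1-simplices (12): [v_0,v_2], [v_1,v_2], [v_1,v_3], [v_1,v_5], [v_2,v_3], [v_2,v_4], [v_3,v_5], [v_3,v_6], [v_4,v_5], [v_4,v_6], [v_5,v_7], [v_6,v_7]
  2-simplices (2): [v_1,v_2,v_3], [v_1,v_3,v_5]

so the chain groups are C_0 ≅ Z^8, C_1 ≅ Z^12, C_2 ≅ Z^2.

∂_1: C_1 → C_0 sends each edge [p,q] (with p < q) to q − p. For instance
  ∂[v_4,v_6] = [v_6] − [v_4].
As a 8×12 matrix over Z this has rank 7, with invariant factors (1,1,1,1,1,1,1).

Boundary ∂_2: C_2 → C_1 maps a triangle to the signed sum of its edges. For instance
  ∂[v_1,v_2,v_3] = [v_2,v_3] − [v_1,v_3] + [v_1,v_2],
  ∂[v_1,v_3,v_5] = [v_3,v_5] − [v_1,v_5] + [v_1,v_3].
As a 12×2 matrix over Z this has rank 2, with invariant factors (1,1).

Reading off H_k = ker ∂_k / im ∂_{k+1}:

  H_0: rank C_0 − rank ∂_1 = 8 − 7 = 1, and the invariant factors of ∂_1 are all 1, so H_0 ≅ Z.
  H_1: rank ker ∂_1 − rank ∂_2 = (12 − 7) − 2 = 3, and the invariant factors of ∂_2 are all 1, so H_1 ≅ Z^3.
  H_2: rank ker ∂_2 − rank ∂_3 = (2 − 2) − 0 = 0, and there is no ∂_3, so H_2 ≅ 0.

As a check, the Euler characteristic is 8 − 12 + 2 = -2, which agrees with 1 − 3 + 0 = -2.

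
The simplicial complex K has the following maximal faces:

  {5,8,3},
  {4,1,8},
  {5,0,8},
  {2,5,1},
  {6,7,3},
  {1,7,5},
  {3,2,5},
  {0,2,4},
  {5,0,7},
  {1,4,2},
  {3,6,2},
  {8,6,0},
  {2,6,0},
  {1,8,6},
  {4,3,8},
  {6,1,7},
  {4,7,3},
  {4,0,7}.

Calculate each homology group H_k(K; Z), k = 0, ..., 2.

H_0 ≅ Z,  H_1 ≅ Z^2,  H_2 ≅ Z.

We work with the vertex ordering 0 < 1 < 2 < 3 < 4 < 5 < 6 < 7 < 8. The simplices of K, each written with vertices in increasing order, are:

  0-simplices (9): [0], [1], [2], [3], [4], [5], [6], [7], [8]
  1-simplices (27): (27 of them)
  2-simplices (18): [0,2,4], [0,2,6], [0,4,7], [0,5,7], [0,5,8], [0,6,8], [1,2,4], [1,2,5], [1,4,8], [1,5,7], [1,6,7], [1,6,8], [2,3,5], [2,3,6], [3,4,7], [3,4,8], [3,5,8], [3,6,7]

so the chain groups are C_0 ≅ Z^9, C_1 ≅ Z^27, C_2 ≅ Z^18.

∂_1: C_1 → C_0 sends each edge [p,q] (with p < q) to q − p. For instance
  ∂[3,8] = [8] − [3].
This gives a 9×27 integer matrix of rank 8; reducing to Smith normal form yields diagonal entries (1,1,1,1,1,1,1,1).

The boundary map ∂_2: C_2 → C_1 acts by ∂[p,q,r] = [q,r] − [p,r] + [p,q]. For instance
  ∂[1,2,5] = [2,5] − [1,5] + [1,2],
  ∂[0,5,7] = [5,7] − [0,7] + [0,5].
This gives a 27×18 integer matrix of rank 17; reducing to Smith normal form yields diagonal entries (1,1,1,1,1,1,1,1,1,1,1,1,1,1,1,1,1).

From H_k ≅ ker(∂_k) / im(∂_{k+1}) we obtain:

  H_0: rank C_0 − rank ∂_1 = 9 − 8 = 1, and the invariant factors of ∂_1 are all 1, so H_0 ≅ Z.
  H_1: rank ker ∂_1 − rank ∂_2 = (27 − 8) − 17 = 2, and the invariant factors of ∂_2 are all 1, so H_1 ≅ Z^2.
  H_2: rank ker ∂_2 − rank ∂_3 = (18 − 17) − 0 = 1, and there is no ∂_3, so H_2 ≅ Z.

(K is a triangulation of the torus T^2.)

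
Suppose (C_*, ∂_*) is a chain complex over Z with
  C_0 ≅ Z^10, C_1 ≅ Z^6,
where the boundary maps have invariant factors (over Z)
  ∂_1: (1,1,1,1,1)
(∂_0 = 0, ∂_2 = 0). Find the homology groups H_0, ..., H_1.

H_0 = Z^5,  H_1 = Z.

H_0: b_0 = 10 − 0 − 5 = 5; torsion from ∂_1 factors > 1: none. So H_0 = Z^5.
H_1: b_1 = 6 − 5 − 0 = 1; torsion from ∂_2 factors > 1: none. So H_1 = Z.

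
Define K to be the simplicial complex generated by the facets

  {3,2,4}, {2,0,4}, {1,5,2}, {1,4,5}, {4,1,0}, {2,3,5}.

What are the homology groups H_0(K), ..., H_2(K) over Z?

Fix the vertex order 0 < 1 < 2 < 3 < 4 < 5 and write every simplex with vertices in increasing order. Then dim K = 2 and the simplices of K are:

  0-simplices (6): [0], [1], [2], [3], [4], [5]
  1-simplices (12): [0,1], [0,2], [0,4], [1,2], [1,4], [1,5], [2,3], [2,4], [2,5], [3,4], [3,5], [4,5]
  2-simplices (6): [0,1,4], [0,2,4], [1,2,5], [1,4,5], [2,3,4], [2,3,5]

giving chain groups C_0 ≅ Z^6, C_1 ≅ Z^12, C_2 ≅ Z^6.

The boundary map ∂_1: C_1 → C_0 sends each edge [p,q] (with p < q) to q − p. For instance
  ∂[0,2] = [2] − [0].
The resulting 6×12 matrix has rank 5, and its Smith normal form has invariant factors (1,1,1,1,1).

∂_2: C_2 → C_1 maps a triangle to the signed sum of its edges. For instance
  ∂[0,1,4] = [1,4] − [0,4] + [0,1],
  ∂[1,4,5] = [4,5] − [1,5] + [1,4].
As a 12×6 matrix over Z this has rank 6, with invariant factors (1,1,1,1,1,1).

Computing H_k = (kernel of ∂_k) / (image of ∂_{k+1}):

  H_0: rank C_0 − rank ∂_1 = 6 − 5 = 1, and the invariant factors of ∂_1 are all 1, so H_0 = Z.
  H_1: rank ker ∂_1 − rank ∂_2 = (12 − 5) − 6 = 1, and the invariant factors of ∂_2 are all 1, so H_1 = Z.
  H_2: rank ker ∂_2 − rank ∂_3 = (6 − 6) − 0 = 0, and there is no ∂_3, so H_2 = 0.

As a check, the Euler characteristic is 6 − 12 + 6 = 0, which agrees with 1 − 1 + 0 = 0.

H_0 ≅ Z,  H_1 ≅ Z,  H_2 = 0.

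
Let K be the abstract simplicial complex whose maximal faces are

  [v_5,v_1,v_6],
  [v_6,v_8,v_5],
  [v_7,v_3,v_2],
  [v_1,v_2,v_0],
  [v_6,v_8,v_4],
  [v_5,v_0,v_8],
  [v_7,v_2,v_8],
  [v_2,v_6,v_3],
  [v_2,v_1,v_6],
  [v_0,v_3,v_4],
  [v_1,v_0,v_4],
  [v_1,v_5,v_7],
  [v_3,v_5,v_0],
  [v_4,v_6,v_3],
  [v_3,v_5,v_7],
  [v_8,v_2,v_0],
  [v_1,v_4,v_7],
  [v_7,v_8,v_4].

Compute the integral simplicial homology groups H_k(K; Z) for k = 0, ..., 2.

Take the total order v_0 < v_1 < v_2 < v_3 < v_4 < v_5 < v_6 < v_7 < v_8 on the vertex set. Then K (dimension 2) consists of the simplices:

  0-simplices (9): [v_0], [v_1], [v_2], [v_3], [v_4], [v_5], [v_6], [v_7], [v_8]
  1-simplices (27): (27 of them)
  2-simplices (18): (18 of them)

Hence C_0 ≅ Z^9, C_1 ≅ Z^27, C_2 ≅ Z^18.

∂_1: C_1 → C_0 is given by ∂[p,q] = [q] − [p]. For instance
  ∂[v_0,v_8] = [v_8] − [v_0].
As a 9×27 matrix over Z this has rank 8, with invariant factors (1,1,1,1,1,1,1,1).

∂_2: C_2 → C_1 sends each 2-simplex [p,q,r] to [q,r] − [p,r] + [p,q]. For instance
  ∂[v_5,v_6,v_8] = [v_6,v_8] − [v_5,v_8] + [v_5,v_6],
  ∂[v_2,v_3,v_7] = [v_3,v_7] − [v_2,v_7] + [v_2,v_3].
The resulting 27×18 matrix has rank 17, and its Smith normal form has invariant factors (1,1,1,1,1,1,1,1,1,1,1,1,1,1,1,1,1).

From H_k ≅ ker(∂_k) / im(∂_{k+1}) we obtain:

  H_0: rank C_0 − rank ∂_1 = 9 − 8 = 1, and the invariant factors of ∂_1 are all 1, so H_0 = Z.
  H_1: rank ker ∂_1 − rank ∂_2 = (27 − 8) − 17 = 2, and the invariant factors of ∂_2 are all 1, so H_1 = Z^2.
  H_2: rank ker ∂_2 − rank ∂_3 = (18 − 17) − 0 = 1, and there is no ∂_3, so H_2 = Z.

As a check, the Euler characteristic is 9 − 27 + 18 = 0, which agrees with 1 − 2 + 1 = 0.

H_0 = Z,  H_1 = Z^2,  H_2 = Z.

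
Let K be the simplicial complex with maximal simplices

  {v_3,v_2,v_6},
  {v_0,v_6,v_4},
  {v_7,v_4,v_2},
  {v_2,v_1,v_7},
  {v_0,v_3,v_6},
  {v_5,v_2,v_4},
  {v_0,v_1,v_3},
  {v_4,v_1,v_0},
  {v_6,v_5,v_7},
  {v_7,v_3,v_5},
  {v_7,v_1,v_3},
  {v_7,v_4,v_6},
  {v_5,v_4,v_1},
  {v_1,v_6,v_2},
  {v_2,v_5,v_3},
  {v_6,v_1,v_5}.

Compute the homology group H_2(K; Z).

Take the total order v_0 < v_1 < v_2 < v_3 < v_4 < v_5 < v_6 < v_7 on the vertex set. Then K (dimension 2) consists of the simplices:

  0-simplices (8): [v_0], [v_1], [v_2], [v_3], [v_4], [v_5], [v_6], [v_7]
  1-simplices (24): (24 of them)
  2-simplices (16): (16 of them)

so the chain groups are C_0 ≅ Z^8, C_1 ≅ Z^24, C_2 ≅ Z^16.

∂_1: C_1 → C_0 is given by ∂[p,q] = [q] − [p]. For instance
  ∂[v_4,v_6] = [v_6] − [v_4].
The 8×24 boundary matrix has rank 7 and Smith normal form diag(1,1,1,1,1,1,1).

The boundary map ∂_2: C_2 → C_1 sends each 2-simplex [p,q,r] to [q,r] − [p,r] + [p,q]. For instance
  ∂[v_4,v_6,v_7] = [v_6,v_7] − [v_4,v_7] + [v_4,v_6],
  ∂[v_2,v_3,v_6] = [v_3,v_6] − [v_2,v_6] + [v_2,v_3].
As a 24×16 matrix over Z this has rank 15, with invariant factors (1,1,1,1,1,1,1,1,1,1,1,1,1,1,1).

Computing H_k = (kernel of ∂_k) / (image of ∂_{k+1}):

  H_2: rank ker ∂_2 − rank ∂_3 = (16 − 15) − 0 = 1, and there is no ∂_3, so H_2 ≅ Z.

H_2 ≅ Z.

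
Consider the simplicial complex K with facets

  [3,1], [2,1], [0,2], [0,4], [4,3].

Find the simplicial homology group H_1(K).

Fix the vertex order 0 < 1 < 2 < 3 < 4 and write every simplex with vertices in increasing order. Then dim K = 1 and the simplices of K are:

  0-simplices (5): [0], [1], [2], [3], [4]
  1-simplices (5): [0,2], [0,4], [1,2], [1,3], [3,4]

giving chain groups C_0 ≅ Z^5, C_1 ≅ Z^5.

Boundary ∂_1: C_1 → C_0 maps an edge to its endpoints' difference, ∂[p,q] = q − p. For instance
  ∂[1,3] = [3] − [1].
The 5×5 boundary matrix has rank 4 and Smith normal form diag(1,1,1,1).

From H_k ≅ ker(∂_k) / im(∂_{k+1}) we obtain:

  H_1: rank ker ∂_1 − rank ∂_2 = (5 − 4) − 0 = 1, and there is no ∂_2, so H_1 = Z.

H_1 ≅ Z.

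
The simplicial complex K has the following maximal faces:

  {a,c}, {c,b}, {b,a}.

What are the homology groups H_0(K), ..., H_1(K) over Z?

H_0 = Z,  H_1 = Z.

We work with the vertex ordering a < b < c. The simplices of K, each written with vertices in increasing order, are:

  0-simplices (3): a, b, c
  1-simplices (3): ab, ac, bc

so the chain groups are C_0 ≅ Z^3, C_1 ≅ Z^3.

Boundary ∂_1: C_1 → C_0 is given by ∂[p,q] = [q] − [p]. For instance
  ∂bc = c − b.
The 3×3 boundary matrix has rank 2 and Smith normal form diag(1,1).

Computing H_k = (kernel of ∂_k) / (image of ∂_{k+1}):

  H_0: rank C_0 − rank ∂_1 = 3 − 2 = 1, and the invariant factors of ∂_1 are all 1, so H_0 ≅ Z.
  H_1: rank ker ∂_1 − rank ∂_2 = (3 − 2) − 0 = 1, and there is no ∂_2, so H_1 ≅ Z.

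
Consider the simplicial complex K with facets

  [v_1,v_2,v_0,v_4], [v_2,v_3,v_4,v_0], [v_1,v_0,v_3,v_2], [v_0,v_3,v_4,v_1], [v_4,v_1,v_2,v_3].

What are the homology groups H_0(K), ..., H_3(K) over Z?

H_0 ≅ Z,  H_1 = 0,  H_2 = 0,  H_3 ≅ Z.

We work with the vertex ordering v_0 < v_1 < v_2 < v_3 < v_4. The simplices of K, each written with vertices in increasing order, are:

  0-simplices (5): [v_0], [v_1], [v_2], [v_3], [v_4]
  1-simplices (10): [v_0,v_1], [v_0,v_2], [v_0,v_3], [v_0,v_4], [v_1,v_2], [v_1,v_3], [v_1,v_4], [v_2,v_3], [v_2,v_4], [v_3,v_4]
  2-simplices (10): [v_0,v_1,v_2], [v_0,v_1,v_3], [v_0,v_1,v_4], [v_0,v_2,v_3], [v_0,v_2,v_4], [v_0,v_3,v_4], [v_1,v_2,v_3], [v_1,v_2,v_4], [v_1,v_3,v_4], [v_2,v_3,v_4]
  3-simplices (5): [v_0,v_1,v_2,v_3], [v_0,v_1,v_2,v_4], [v_0,v_1,v_3,v_4], [v_0,v_2,v_3,v_4], [v_1,v_2,v_3,v_4]

Hence C_0 ≅ Z^5, C_1 ≅ Z^10, C_2 ≅ Z^10, C_3 ≅ Z^5.

∂_1: C_1 → C_0 maps an edge to its endpoints' difference, ∂[p,q] = q − p. For instance
  ∂[v_1,v_2] = [v_2] − [v_1].
The 5×10 boundary matrix has rank 4 and Smith normal form diag(1,1,1,1).

The boundary map ∂_2: C_2 → C_1 acts by ∂[p,q,r] = [q,r] − [p,r] + [p,q]. For instance
  ∂[v_0,v_2,v_3] = [v_2,v_3] − [v_0,v_3] + [v_0,v_2],
  ∂[v_0,v_1,v_4] = [v_1,v_4] − [v_0,v_4] + [v_0,v_1].
The resulting 10×10 matrix has rank 6, and its Smith normal form has invariant factors (1,1,1,1,1,1).

The boundary map ∂_3: C_3 → C_2 sends each 3-simplex σ to the alternating sum Σ_i (−1)^i (σ with its i-th vertex removed). For instance
  ∂[v_0,v_2,v_3,v_4] = [v_2,v_3,v_4] − [v_0,v_3,v_4] + [v_0,v_2,v_4] − [v_0,v_2,v_3],
  ∂[v_0,v_1,v_2,v_4] = [v_1,v_2,v_4] − [v_0,v_2,v_4] + [v_0,v_1,v_4] − [v_0,v_1,v_2].
This gives a 10×5 integer matrix of rank 4; reducing to Smith normal form yields diagonal entries (1,1,1,1).

Now H_k = ker ∂_k / im ∂_{k+1}, so:

  H_0: rank C_0 − rank ∂_1 = 5 − 4 = 1, and the invariant factors of ∂_1 are all 1, so H_0 ≅ Z.
  H_1: rank ker ∂_1 − rank ∂_2 = (10 − 4) − 6 = 0, and the invariant factors of ∂_2 are all 1, so H_1 ≅ 0.
  H_2: rank ker ∂_2 − rank ∂_3 = (10 − 6) − 4 = 0, and the invariant factors of ∂_3 are all 1, so H_2 ≅ 0.
  H_3: rank ker ∂_3 − rank ∂_4 = (5 − 4) − 0 = 1, and there is no ∂_4, so H_3 ≅ Z.

As a check, the Euler characteristic is 5 − 10 + 10 − 5 = 0, which agrees with 1 − 0 + 0 − 1 = 0.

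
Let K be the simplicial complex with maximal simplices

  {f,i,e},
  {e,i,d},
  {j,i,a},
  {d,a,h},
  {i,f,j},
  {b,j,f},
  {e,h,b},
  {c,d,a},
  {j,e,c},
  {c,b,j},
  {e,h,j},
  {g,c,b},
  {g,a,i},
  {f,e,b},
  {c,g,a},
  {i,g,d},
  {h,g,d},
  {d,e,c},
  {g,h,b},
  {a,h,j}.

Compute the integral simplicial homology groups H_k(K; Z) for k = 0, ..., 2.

Fix the vertex order a < b < c < d < e < f < g < h < i < j and write every simplex with vertices in increasing order. Then dim K = 2 and the simplices of K are:

  0-simplices (10): a, b, c, d, e, f, g, h, i, j
  1-simplices (30): ac, ad, ag, ah, ai, aj, bc, be, bf, bg, bh, bj, cd, ce, cg, cj, de, dg, dh, di, ef, eh, ei, ej, fi, fj, gh, gi, hj, ij
  2-simplices (20): acd, acg, adh, agi, ahj, aij, bcg, bcj, bef, beh, bfj, bgh, cde, cej, dei, dgh, dgi, efi, ehj, fij

Hence C_0 ≅ Z^10, C_1 ≅ Z^30, C_2 ≅ Z^20.

Boundary ∂_1: C_1 → C_0 sends each edge [p,q] (with p < q) to q − p.
The 10×30 boundary matrix has rank 9 and Smith normal form diag(1,1,1,1,1,1,1,1,1).

The boundary map ∂_2: C_2 → C_1 acts by ∂[p,q,r] = [q,r] − [p,r] + [p,q]. For instance
  ∂efi = fi − ei + ef,
  ∂bfj = fj − bj + bf.
The 30×20 boundary matrix has rank 20 and Smith normal form diag(1,1,1,1,1,1,1,1,1,1,1,1,1,1,1,1,1,1,1,2).

Now H_k = ker ∂_k / im ∂_{k+1}, so:

  H_0: rank C_0 − rank ∂_1 = 10 − 9 = 1, and the invariant factors of ∂_1 are all 1, so H_0 ≅ Z.
  H_1: rank ker ∂_1 − rank ∂_2 = (30 − 9) − 20 = 1, and ∂_2 has invariant factor 2 > 1, so H_1 ≅ Z ⊕ Z_2.
  H_2: rank ker ∂_2 − rank ∂_3 = (20 − 20) − 0 = 0, and there is no ∂_3, so H_2 ≅ 0.

H_0 = Z,  H_1 = Z ⊕ Z_2,  H_2 = 0.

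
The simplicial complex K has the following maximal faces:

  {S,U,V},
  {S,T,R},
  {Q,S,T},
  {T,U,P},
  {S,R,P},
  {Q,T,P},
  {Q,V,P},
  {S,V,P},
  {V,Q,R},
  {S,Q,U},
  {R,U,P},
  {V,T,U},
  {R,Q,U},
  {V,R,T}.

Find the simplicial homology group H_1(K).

Take the total order P < Q < R < S < T < U < V on the vertex set. Then K (dimension 2) consists of the simplices:

  0-simplices (7): P, Q, R, S, T, U, V
  1-simplices (21): PQ, PR, PS, PT, PU, PV, QR, QS, QT, QU, QV, RS, RT, RU, RV, ST, SU, SV, TU, TV, UV
  2-simplices (14): PQT, PQV, PRS, PRU, PSV, PTU, QRU, QRV, QST, QSU, RST, RTV, SUV, TUV

so the chain groups are C_0 ≅ Z^7, C_1 ≅ Z^21, C_2 ≅ Z^14.

∂_1: C_1 → C_0 maps an edge to its endpoints' difference, ∂[p,q] = q − p. For instance
  ∂PT = T − P.
The 7×21 boundary matrix has rank 6 and Smith normal form diag(1,1,1,1,1,1).

Boundary ∂_2: C_2 → C_1 maps a triangle to the signed sum of its edges. For instance
  ∂QSU = SU − QU + QS,
  ∂PQT = QT − PT + PQ.
As a 21×14 matrix over Z this has rank 13, with invariant factors (1,1,1,1,1,1,1,1,1,1,1,1,1).

From H_k ≅ ker(∂_k) / im(∂_{k+1}) we obtain:

  H_1: rank ker ∂_1 − rank ∂_2 = (21 − 6) − 13 = 2, and the invariant factors of ∂_2 are all 1, so H_1 ≅ Z^2.

H_1 = Z^2.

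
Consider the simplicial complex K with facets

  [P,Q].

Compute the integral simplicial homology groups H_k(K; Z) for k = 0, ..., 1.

H_0 = Z,  H_1 = 0.

Take the total order P < Q on the vertex set. Then K (dimension 1) consists of the simplices:

  0-simplices (2): P, Q
  1-simplices (1): PQ

Hence C_0 ≅ Z^2, C_1 ≅ Z^1.

∂_1: C_1 → C_0 sends each edge [p,q] (with p < q) to q − p. For instance
  ∂PQ = Q − P.
This gives a 2×1 integer matrix of rank 1; reducing to Smith normal form yields diagonal entries (1).

From H_k ≅ ker(∂_k) / im(∂_{k+1}) we obtain:

  H_0: rank C_0 − rank ∂_1 = 2 − 1 = 1, and the invariant factors of ∂_1 are all 1, so H_0 ≅ Z.
  H_1: rank ker ∂_1 − rank ∂_2 = (1 − 1) − 0 = 0, and there is no ∂_2, so H_1 ≅ 0.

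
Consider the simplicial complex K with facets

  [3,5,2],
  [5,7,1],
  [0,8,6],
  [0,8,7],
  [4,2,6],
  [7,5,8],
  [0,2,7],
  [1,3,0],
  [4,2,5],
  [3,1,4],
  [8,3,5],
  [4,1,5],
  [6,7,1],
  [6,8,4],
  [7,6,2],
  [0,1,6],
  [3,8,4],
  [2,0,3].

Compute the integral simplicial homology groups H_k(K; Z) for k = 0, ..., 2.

H_0 ≅ Z,  H_1 ≅ Z ⊕ Z/2,  H_2 = 0.

We work with the vertex ordering 0 < 1 < 2 < 3 < 4 < 5 < 6 < 7 < 8. The simplices of K, each written with vertices in increasing order, are:

  0-simplices (9): [0], [1], [2], [3], [4], [5], [6], [7], [8]
  1-simplices (27): (27 of them)
  2-simplices (18): [0,1,3], [0,1,6], [0,2,3], [0,2,7], [0,6,8], [0,7,8], [1,3,4], [1,4,5], [1,5,7], [1,6,7], [2,3,5], [2,4,5], [2,4,6], [2,6,7], [3,4,8], [3,5,8], [4,6,8], [5,7,8]

giving chain groups C_0 ≅ Z^9, C_1 ≅ Z^27, C_2 ≅ Z^18.

The boundary map ∂_1: C_1 → C_0 is given by ∂[p,q] = [q] − [p]. For instance
  ∂[0,3] = [3] − [0].
As a 9×27 matrix over Z this has rank 8, with invariant factors (1,1,1,1,1,1,1,1).

Boundary ∂_2: C_2 → C_1 sends each 2-simplex [p,q,r] to [q,r] − [p,r] + [p,q]. For instance
  ∂[1,3,4] = [3,4] − [1,4] + [1,3],
  ∂[2,3,5] = [3,5] − [2,5] + [2,3].
This gives a 27×18 integer matrix of rank 18; reducing to Smith normal form yields diagonal entries (1,1,1,1,1,1,1,1,1,1,1,1,1,1,1,1,1,2).

Now H_k = ker ∂_k / im ∂_{k+1}, so:

  H_0: rank C_0 − rank ∂_1 = 9 − 8 = 1, and the invariant factors of ∂_1 are all 1, so H_0 ≅ Z.
  H_1: rank ker ∂_1 − rank ∂_2 = (27 − 8) − 18 = 1, and ∂_2 has invariant factor 2 > 1, so H_1 ≅ Z ⊕ Z/2.
  H_2: rank ker ∂_2 − rank ∂_3 = (18 − 18) − 0 = 0, and there is no ∂_3, so H_2 ≅ 0.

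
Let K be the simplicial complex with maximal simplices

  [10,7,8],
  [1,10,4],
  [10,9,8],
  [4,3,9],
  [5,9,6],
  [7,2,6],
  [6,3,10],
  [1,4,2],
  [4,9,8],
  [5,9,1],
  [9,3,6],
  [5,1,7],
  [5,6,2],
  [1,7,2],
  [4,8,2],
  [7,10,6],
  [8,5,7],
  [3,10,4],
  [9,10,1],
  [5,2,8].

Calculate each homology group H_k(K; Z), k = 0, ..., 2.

Order the vertices as 1 < 2 < 3 < 4 < 5 < 6 < 7 < 8 < 9 < 10. Listing each simplex with vertices in this order, K has dimension 2 with simplices:

  0-simplices (10): [1], [2], [3], [4], [5], [6], [7], [8], [9], [10]
  1-simplices (30): (30 of them)
  2-simplices (20): (20 of them)

Hence C_0 ≅ Z^10, C_1 ≅ Z^30, C_2 ≅ Z^20.

∂_1: C_1 → C_0 sends each edge [p,q] (with p < q) to q − p. For instance
  ∂[1,2] = [2] − [1].
This gives a 10×30 integer matrix of rank 9; reducing to Smith normal form yields diagonal entries (1,1,1,1,1,1,1,1,1).

Boundary ∂_2: C_2 → C_1 sends each 2-simplex [p,q,r] to [q,r] − [p,r] + [p,q]. For instance
  ∂[3,4,9] = [4,9] − [3,9] + [3,4],
  ∂[1,4,10] = [4,10] − [1,10] + [1,4].
The resulting 30×20 matrix has rank 20, and its Smith normal form has invariant factors (1,1,1,1,1,1,1,1,1,1,1,1,1,1,1,1,1,1,1,2).

Now H_k = ker ∂_k / im ∂_{k+1}, so:

  H_0: rank C_0 − rank ∂_1 = 10 − 9 = 1, and the invariant factors of ∂_1 are all 1, so H_0 = Z.
  H_1: rank ker ∂_1 − rank ∂_2 = (30 − 9) − 20 = 1, and ∂_2 has invariant factor 2 > 1, so H_1 = Z ⊕ Z_2.
  H_2: rank ker ∂_2 − rank ∂_3 = (20 − 20) − 0 = 0, and there is no ∂_3, so H_2 = 0.

(K is a triangulation of the Klein bottle.)

H_0 ≅ Z,  H_1 ≅ Z ⊕ Z_2,  H_2 = 0.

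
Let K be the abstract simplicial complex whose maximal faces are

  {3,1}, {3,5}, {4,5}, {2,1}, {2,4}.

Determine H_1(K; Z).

H_1 = Z.

Take the total order 1 < 2 < 3 < 4 < 5 on the vertex set. Then K (dimension 1) consists of the simplices:

  0-simplices (5): [1], [2], [3], [4], [5]
  1-simplices (5): [1,2], [1,3], [2,4], [3,5], [4,5]

so the chain groups are C_0 ≅ Z^5, C_1 ≅ Z^5.

The boundary map ∂_1: C_1 → C_0 maps an edge to its endpoints' difference, ∂[p,q] = q − p.
As a 5×5 matrix over Z this has rank 4, with invariant factors (1,1,1,1).

Now H_k = ker ∂_k / im ∂_{k+1}, so:

  H_1: rank ker ∂_1 − rank ∂_2 = (5 − 4) − 0 = 1, and there is no ∂_2, so H_1 = Z.

(K is a triangulation of the circle S^1.)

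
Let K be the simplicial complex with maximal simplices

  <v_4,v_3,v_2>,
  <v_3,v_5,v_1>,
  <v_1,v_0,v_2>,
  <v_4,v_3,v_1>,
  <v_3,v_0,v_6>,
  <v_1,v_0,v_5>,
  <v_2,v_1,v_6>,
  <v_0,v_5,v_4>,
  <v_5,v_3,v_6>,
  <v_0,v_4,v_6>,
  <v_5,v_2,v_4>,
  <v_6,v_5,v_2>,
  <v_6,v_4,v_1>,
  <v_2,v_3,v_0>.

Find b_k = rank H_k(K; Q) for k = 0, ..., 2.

Order the vertices as v_0 < v_1 < v_2 < v_3 < v_4 < v_5 < v_6. Listing each simplex with vertices in this order, K has dimension 2 with simplices:

  0-simplices (7): [v_0], [v_1], [v_2], [v_3], [v_4], [v_5], [v_6]
  1-simplices (21): (21 of them)
  2-simplices (14): (14 of them)

giving chain groups C_0 ≅ Z^7, C_1 ≅ Z^21, C_2 ≅ Z^14.

Boundary ∂_1: C_1 → C_0 maps an edge to its endpoints' difference, ∂[p,q] = q − p.
The resulting 7×21 matrix has rank 6, and its Smith normal form has invariant factors (1,1,1,1,1,1).

∂_2: C_2 → C_1 sends each 2-simplex [p,q,r] to [q,r] − [p,r] + [p,q]. For instance
  ∂[v_0,v_3,v_6] = [v_3,v_6] − [v_0,v_6] + [v_0,v_3],
  ∂[v_1,v_4,v_6] = [v_4,v_6] − [v_1,v_6] + [v_1,v_4].
This gives a 21×14 integer matrix of rank 13; reducing to Smith normal form yields diagonal entries (1,1,1,1,1,1,1,1,1,1,1,1,1).

Reading off H_k = ker ∂_k / im ∂_{k+1}:

  H_0: rank C_0 − rank ∂_1 = 7 − 6 = 1, and the invariant factors of ∂_1 are all 1, so H_0 = Z.
  H_1: rank ker ∂_1 − rank ∂_2 = (21 − 6) − 13 = 2, and the invariant factors of ∂_2 are all 1, so H_1 = Z^2.
  H_2: rank ker ∂_2 − rank ∂_3 = (14 − 13) − 0 = 1, and there is no ∂_3, so H_2 = Z.

Hence the Betti numbers are b_0 = 1, b_1 = 2, b_2 = 1.

b_0 = 1, b_1 = 2, b_2 = 1.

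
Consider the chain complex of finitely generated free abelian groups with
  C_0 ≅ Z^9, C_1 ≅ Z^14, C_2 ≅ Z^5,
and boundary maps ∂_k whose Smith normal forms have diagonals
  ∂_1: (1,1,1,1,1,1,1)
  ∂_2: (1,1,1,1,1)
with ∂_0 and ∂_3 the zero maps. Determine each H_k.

H_0 ≅ Z^2,  H_1 ≅ Z^2,  H_2 = 0.

H_0: b_0 = 9 − 0 − 7 = 2; torsion from ∂_1 factors > 1: none. So H_0 ≅ Z^2.
H_1: b_1 = 14 − 7 − 5 = 2; torsion from ∂_2 factors > 1: none. So H_1 ≅ Z^2.
H_2: b_2 = 5 − 5 − 0 = 0; torsion from ∂_3 factors > 1: none. So H_2 ≅ 0.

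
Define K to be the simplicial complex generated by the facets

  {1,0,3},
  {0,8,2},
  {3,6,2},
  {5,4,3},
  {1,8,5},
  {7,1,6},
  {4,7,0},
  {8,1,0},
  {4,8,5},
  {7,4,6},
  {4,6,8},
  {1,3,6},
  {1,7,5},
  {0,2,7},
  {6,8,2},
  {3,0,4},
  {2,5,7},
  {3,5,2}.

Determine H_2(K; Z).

Order the vertices as 0 < 1 < 2 < 3 < 4 < 5 < 6 < 7 < 8. Listing each simplex with vertices in this order, K has dimension 2 with simplices:

  0-simplices (9): [0], [1], [2], [3], [4], [5], [6], [7], [8]
  1-simplices (27): (27 of them)
  2-simplices (18): [0,1,3], [0,1,8], [0,2,7], [0,2,8], [0,3,4], [0,4,7], [1,3,6], [1,5,7], [1,5,8], [1,6,7], [2,3,5], [2,3,6], [2,5,7], [2,6,8], [3,4,5], [4,5,8], [4,6,7], [4,6,8]

giving chain groups C_0 ≅ Z^9, C_1 ≅ Z^27, C_2 ≅ Z^18.

Boundary ∂_1: C_1 → C_0 is given by ∂[p,q] = [q] − [p]. For instance
  ∂[1,8] = [8] − [1].
As a 9×27 matrix over Z this has rank 8, with invariant factors (1,1,1,1,1,1,1,1).

The boundary map ∂_2: C_2 → C_1 maps a triangle to the signed sum of its edges. For instance
  ∂[1,5,8] = [5,8] − [1,8] + [1,5],
  ∂[1,5,7] = [5,7] − [1,7] + [1,5].
The resulting 27×18 matrix has rank 17, and its Smith normal form has invariant factors (1,1,1,1,1,1,1,1,1,1,1,1,1,1,1,1,1).

Now H_k = ker ∂_k / im ∂_{k+1}, so:

  H_2: rank ker ∂_2 − rank ∂_3 = (18 − 17) − 0 = 1, and there is no ∂_3, so H_2 ≅ Z.

H_2 ≅ Z.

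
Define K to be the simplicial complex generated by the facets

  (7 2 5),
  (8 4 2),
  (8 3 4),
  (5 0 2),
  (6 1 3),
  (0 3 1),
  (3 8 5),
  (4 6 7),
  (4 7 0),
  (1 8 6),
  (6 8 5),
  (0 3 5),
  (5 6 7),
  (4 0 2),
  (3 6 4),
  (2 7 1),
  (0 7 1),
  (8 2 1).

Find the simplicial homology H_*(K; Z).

H_0 = Z,  H_1 = Z ⊕ Z/2,  H_2 = 0.

K has 9 vertices, 27 edges, 18 triangles.
rank ∂_0 = 0, rank ∂_1 = 8 ⇒ b_0 = 9 − 0 − 8 = 1; all invariant factors of ∂_1 are 1 so no torsion. So H_0 = Z.
rank ∂_1 = 8, rank ∂_2 = 18 ⇒ b_1 = 27 − 8 − 18 = 1; ∂_2 has invariant factor(s) [2] giving torsion. So H_1 = Z ⊕ Z/2.
rank ∂_2 = 18, rank ∂_3 = 0 ⇒ b_2 = 18 − 18 − 0 = 0. So H_2 = 0.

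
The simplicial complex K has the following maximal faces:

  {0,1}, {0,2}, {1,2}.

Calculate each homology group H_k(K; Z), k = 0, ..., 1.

We work with the vertex ordering 0 < 1 < 2. The simplices of K, each written with vertices in increasing order, are:

  0-simplices (3): [0], [1], [2]
  1-simplices (3): [0,1], [0,2], [1,2]

giving chain groups C_0 ≅ Z^3, C_1 ≅ Z^3.

Boundary ∂_1: C_1 → C_0 sends each edge [p,q] (with p < q) to q − p.
As a 3×3 matrix over Z this has rank 2, with invariant factors (1,1).

Computing H_k = (kernel of ∂_k) / (image of ∂_{k+1}):

  H_0: rank C_0 − rank ∂_1 = 3 − 2 = 1, and the invariant factors of ∂_1 are all 1, so H_0 = Z.
  H_1: rank ker ∂_1 − rank ∂_2 = (3 − 2) − 0 = 1, and there is no ∂_2, so H_1 = Z.

H_0 ≅ Z,  H_1 ≅ Z.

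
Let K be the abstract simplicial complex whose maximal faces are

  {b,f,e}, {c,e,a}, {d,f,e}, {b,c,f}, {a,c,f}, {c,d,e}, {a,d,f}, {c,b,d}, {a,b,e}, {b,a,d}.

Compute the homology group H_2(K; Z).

H_2 ≅ 0.

Fix the vertex order a < b < c < d < e < f and write every simplex with vertices in increasing order. Then dim K = 2 and the simplices of K are:

  0-simplices (6): a, b, c, d, e, f
  1-simplices (15): ab, ac, ad, ae, af, bc, bd, be, bf, cd, ce, cf, de, df, ef
  2-simplices (10): abd, abe, ace, acf, adf, bcd, bcf, bef, cde, def

giving chain groups C_0 ≅ Z^6, C_1 ≅ Z^15, C_2 ≅ Z^10.

Boundary ∂_1: C_1 → C_0 sends each edge [p,q] (with p < q) to q − p.
The 6×15 boundary matrix has rank 5 and Smith normal form diag(1,1,1,1,1).

∂_2: C_2 → C_1 acts by ∂[p,q,r] = [q,r] − [p,r] + [p,q]. For instance
  ∂adf = df − af + ad,
  ∂acf = cf − af + ac.
This gives a 15×10 integer matrix of rank 10; reducing to Smith normal form yields diagonal entries (1,1,1,1,1,1,1,1,1,2).

Computing H_k = (kernel of ∂_k) / (image of ∂_{k+1}):

  H_2: rank ker ∂_2 − rank ∂_3 = (10 − 10) − 0 = 0, and there is no ∂_3, so H_2 = 0.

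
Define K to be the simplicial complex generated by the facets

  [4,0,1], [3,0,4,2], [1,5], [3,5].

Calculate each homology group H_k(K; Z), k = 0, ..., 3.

K has 6 vertices, 10 edges, 5 triangles, 1 3-simplex.
rank ∂_0 = 0, rank ∂_1 = 5 ⇒ b_0 = 6 − 0 − 5 = 1; all invariant factors of ∂_1 are 1 so no torsion. So H_0 ≅ Z.
rank ∂_1 = 5, rank ∂_2 = 4 ⇒ b_1 = 10 − 5 − 4 = 1; all invariant factors of ∂_2 are 1 so no torsion. So H_1 ≅ Z.
rank ∂_2 = 4, rank ∂_3 = 1 ⇒ b_2 = 5 − 4 − 1 = 0; all invariant factors of ∂_3 are 1 so no torsion. So H_2 ≅ 0.
rank ∂_3 = 1, rank ∂_4 = 0 ⇒ b_3 = 1 − 1 − 0 = 0. So H_3 ≅ 0.

H_0 ≅ Z,  H_1 ≅ Z,  H_2 = 0,  H_3 = 0.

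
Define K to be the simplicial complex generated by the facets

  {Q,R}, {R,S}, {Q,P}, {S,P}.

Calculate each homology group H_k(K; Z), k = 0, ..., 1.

Fix the vertex order P < Q < R < S and write every simplex with vertices in increasing order. Then dim K = 1 and the simplices of K are:

  0-simplices (4): P, Q, R, S
  1-simplices (4): PQ, PS, QR, RS

so the chain groups are C_0 ≅ Z^4, C_1 ≅ Z^4.

The boundary map ∂_1: C_1 → C_0 maps an edge to its endpoints' difference, ∂[p,q] = q − p.
This gives a 4×4 integer matrix of rank 3; reducing to Smith normal form yields diagonal entries (1,1,1).

Computing H_k = (kernel of ∂_k) / (image of ∂_{k+1}):

  H_0: rank C_0 − rank ∂_1 = 4 − 3 = 1, and the invariant factors of ∂_1 are all 1, so H_0 ≅ Z.
  H_1: rank ker ∂_1 − rank ∂_2 = (4 − 3) − 0 = 1, and there is no ∂_2, so H_1 ≅ Z.

As a check, the Euler characteristic is 4 − 4 = 0, which agrees with 1 − 1 = 0.

H_0 = Z,  H_1 = Z.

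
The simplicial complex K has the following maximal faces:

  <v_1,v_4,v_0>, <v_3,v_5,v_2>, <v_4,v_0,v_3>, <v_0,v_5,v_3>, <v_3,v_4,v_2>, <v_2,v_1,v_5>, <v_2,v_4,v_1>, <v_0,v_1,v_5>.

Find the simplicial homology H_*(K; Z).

H_0 = Z,  H_1 = 0,  H_2 = Z.

Take the total order v_0 < v_1 < v_2 < v_3 < v_4 < v_5 on the vertex set. Then K (dimension 2) consists of the simplices:

  0-simplices (6): [v_0], [v_1], [v_2], [v_3], [v_4], [v_5]
  1-simplices (12): [v_0,v_1], [v_0,v_3], [v_0,v_4], [v_0,v_5], [v_1,v_2], [v_1,v_4], [v_1,v_5], [v_2,v_3], [v_2,v_4], [v_2,v_5], [v_3,v_4], [v_3,v_5]
  2-simplices (8): [v_0,v_1,v_4], [v_0,v_1,v_5], [v_0,v_3,v_4], [v_0,v_3,v_5], [v_1,v_2,v_4], [v_1,v_2,v_5], [v_2,v_3,v_4], [v_2,v_3,v_5]

so the chain groups are C_0 ≅ Z^6, C_1 ≅ Z^12, C_2 ≅ Z^8.

The boundary map ∂_1: C_1 → C_0 sends each edge [p,q] (with p < q) to q − p. For instance
  ∂[v_0,v_4] = [v_4] − [v_0].
This gives a 6×12 integer matrix of rank 5; reducing to Smith normal form yields diagonal entries (1,1,1,1,1).

The boundary map ∂_2: C_2 → C_1 maps a triangle to the signed sum of its edges. For instance
  ∂[v_0,v_1,v_4] = [v_1,v_4] − [v_0,v_4] + [v_0,v_1],
  ∂[v_1,v_2,v_4] = [v_2,v_4] − [v_1,v_4] + [v_1,v_2].
The 12×8 boundary matrix has rank 7 and Smith normal form diag(1,1,1,1,1,1,1).

Computing H_k = (kernel of ∂_k) / (image of ∂_{k+1}):

  H_0: rank C_0 − rank ∂_1 = 6 − 5 = 1, and the invariant factors of ∂_1 are all 1, so H_0 = Z.
  H_1: rank ker ∂_1 − rank ∂_2 = (12 − 5) − 7 = 0, and the invariant factors of ∂_2 are all 1, so H_1 = 0.
  H_2: rank ker ∂_2 − rank ∂_3 = (8 − 7) − 0 = 1, and there is no ∂_3, so H_2 = Z.

As a check, the Euler characteristic is 6 − 12 + 8 = 2, which agrees with 1 − 0 + 1 = 2.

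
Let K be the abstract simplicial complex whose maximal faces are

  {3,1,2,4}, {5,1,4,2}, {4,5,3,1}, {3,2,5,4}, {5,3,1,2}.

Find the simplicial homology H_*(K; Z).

H_0 = Z,  H_1 = 0,  H_2 = 0,  H_3 = Z.

We work with the vertex ordering 1 < 2 < 3 < 4 < 5. The simplices of K, each written with vertices in increasing order, are:

  0-simplices (5): [1], [2], [3], [4], [5]
  1-simplices (10): [1,2], [1,3], [1,4], [1,5], [2,3], [2,4], [2,5], [3,4], [3,5], [4,5]
  2-simplices (10): [1,2,3], [1,2,4], [1,2,5], [1,3,4], [1,3,5], [1,4,5], [2,3,4], [2,3,5], [2,4,5], [3,4,5]
  3-simplices (5): [1,2,3,4], [1,2,3,5], [1,2,4,5], [1,3,4,5], [2,3,4,5]

Hence C_0 ≅ Z^5, C_1 ≅ Z^10, C_2 ≅ Z^10, C_3 ≅ Z^5.

∂_1: C_1 → C_0 sends each edge [p,q] (with p < q) to q − p.
The resulting 5×10 matrix has rank 4, and its Smith normal form has invariant factors (1,1,1,1).

∂_2: C_2 → C_1 acts by ∂[p,q,r] = [q,r] − [p,r] + [p,q]. For instance
  ∂[3,4,5] = [4,5] − [3,5] + [3,4],
  ∂[1,3,5] = [3,5] − [1,5] + [1,3].
This gives a 10×10 integer matrix of rank 6; reducing to Smith normal form yields diagonal entries (1,1,1,1,1,1).

Boundary ∂_3: C_3 → C_2 sends each 3-simplex σ to the alternating sum Σ_i (−1)^i (σ with its i-th vertex removed). For instance
  ∂[1,2,3,4] = [2,3,4] − [1,3,4] + [1,2,4] − [1,2,3],
  ∂[1,3,4,5] = [3,4,5] − [1,4,5] + [1,3,5] − [1,3,4].
The resulting 10×5 matrix has rank 4, and its Smith normal form has invariant factors (1,1,1,1).

Reading off H_k = ker ∂_k / im ∂_{k+1}:

  H_0: rank C_0 − rank ∂_1 = 5 − 4 = 1, and the invariant factors of ∂_1 are all 1, so H_0 = Z.
  H_1: rank ker ∂_1 − rank ∂_2 = (10 − 4) − 6 = 0, and the invariant factors of ∂_2 are all 1, so H_1 = 0.
  H_2: rank ker ∂_2 − rank ∂_3 = (10 − 6) − 4 = 0, and the invariant factors of ∂_3 are all 1, so H_2 = 0.
  H_3: rank ker ∂_3 − rank ∂_4 = (5 − 4) − 0 = 1, and there is no ∂_4, so H_3 = Z.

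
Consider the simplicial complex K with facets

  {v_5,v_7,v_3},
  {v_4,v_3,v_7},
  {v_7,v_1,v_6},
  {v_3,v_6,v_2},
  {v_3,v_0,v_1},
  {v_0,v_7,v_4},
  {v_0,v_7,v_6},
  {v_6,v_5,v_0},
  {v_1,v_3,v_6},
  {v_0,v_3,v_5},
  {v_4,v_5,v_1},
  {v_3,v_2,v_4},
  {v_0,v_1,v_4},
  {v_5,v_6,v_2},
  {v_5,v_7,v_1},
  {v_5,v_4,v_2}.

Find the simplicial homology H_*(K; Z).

Order the vertices as v_0 < v_1 < v_2 < v_3 < v_4 < v_5 < v_6 < v_7. Listing each simplex with vertices in this order, K has dimension 2 with simplices:

  0-simplices (8): [v_0], [v_1], [v_2], [v_3], [v_4], [v_5], [v_6], [v_7]
  1-simplices (24): (24 of them)
  2-simplices (16): (16 of them)

so the chain groups are C_0 ≅ Z^8, C_1 ≅ Z^24, C_2 ≅ Z^16.

∂_1: C_1 → C_0 is given by ∂[p,q] = [q] − [p]. For instance
  ∂[v_3,v_6] = [v_6] − [v_3].
As a 8×24 matrix over Z this has rank 7, with invariant factors (1,1,1,1,1,1,1).

∂_2: C_2 → C_1 sends each 2-simplex [p,q,r] to [q,r] − [p,r] + [p,q]. For instance
  ∂[v_3,v_5,v_7] = [v_5,v_7] − [v_3,v_7] + [v_3,v_5],
  ∂[v_1,v_5,v_7] = [v_5,v_7] − [v_1,v_7] + [v_1,v_5].
The resulting 24×16 matrix has rank 15, and its Smith normal form has invariant factors (1,1,1,1,1,1,1,1,1,1,1,1,1,1,1).

Now H_k = ker ∂_k / im ∂_{k+1}, so:

  H_0: rank C_0 − rank ∂_1 = 8 − 7 = 1, and the invariant factors of ∂_1 are all 1, so H_0 ≅ Z.
  H_1: rank ker ∂_1 − rank ∂_2 = (24 − 7) − 15 = 2, and the invariant factors of ∂_2 are all 1, so H_1 ≅ Z^2.
  H_2: rank ker ∂_2 − rank ∂_3 = (16 − 15) − 0 = 1, and there is no ∂_3, so H_2 ≅ Z.

H_0 = Z,  H_1 = Z^2,  H_2 = Z.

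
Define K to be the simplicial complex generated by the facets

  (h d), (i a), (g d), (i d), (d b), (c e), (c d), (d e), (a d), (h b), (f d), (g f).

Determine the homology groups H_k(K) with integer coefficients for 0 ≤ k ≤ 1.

We work with the vertex ordering a < b < c < d < e < f < g < h < i. The simplices of K, each written with vertices in increasing order, are:

  0-simplices (9): a, b, c, d, e, f, g, h, i
  1-simplices (12): ad, ai, bd, bh, cd, ce, de, df, dg, dh, di, fg

so the chain groups are C_0 ≅ Z^9, C_1 ≅ Z^12.

The boundary map ∂_1: C_1 → C_0 is given by ∂[p,q] = [q] − [p]. For instance
  ∂ce = e − c.
This gives a 9×12 integer matrix of rank 8; reducing to Smith normal form yields diagonal entries (1,1,1,1,1,1,1,1).

Reading off H_k = ker ∂_k / im ∂_{k+1}:

  H_0: rank C_0 − rank ∂_1 = 9 − 8 = 1, and the invariant factors of ∂_1 are all 1, so H_0 ≅ Z.
  H_1: rank ker ∂_1 − rank ∂_2 = (12 − 8) − 0 = 4, and there is no ∂_2, so H_1 ≅ Z^4.

As a check, the Euler characteristic is 9 − 12 = -3, which agrees with 1 − 4 = -3.

H_0 ≅ Z,  H_1 ≅ Z^4.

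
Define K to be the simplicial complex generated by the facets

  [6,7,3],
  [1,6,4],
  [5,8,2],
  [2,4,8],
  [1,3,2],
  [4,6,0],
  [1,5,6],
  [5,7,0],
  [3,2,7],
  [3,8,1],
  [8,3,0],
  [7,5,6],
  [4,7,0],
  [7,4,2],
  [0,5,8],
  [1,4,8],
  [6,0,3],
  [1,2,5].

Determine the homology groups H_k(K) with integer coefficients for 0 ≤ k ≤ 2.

H_0 = Z,  H_1 = Z ⊕ Z_2,  H_2 = 0.

K has 9 vertices, 27 edges, 18 triangles.
rank ∂_0 = 0, rank ∂_1 = 8 ⇒ b_0 = 9 − 0 − 8 = 1; all invariant factors of ∂_1 are 1 so no torsion. So H_0 ≅ Z.
rank ∂_1 = 8, rank ∂_2 = 18 ⇒ b_1 = 27 − 8 − 18 = 1; ∂_2 has invariant factor(s) [2] giving torsion. So H_1 ≅ Z ⊕ Z_2.
rank ∂_2 = 18, rank ∂_3 = 0 ⇒ b_2 = 18 − 18 − 0 = 0. So H_2 ≅ 0.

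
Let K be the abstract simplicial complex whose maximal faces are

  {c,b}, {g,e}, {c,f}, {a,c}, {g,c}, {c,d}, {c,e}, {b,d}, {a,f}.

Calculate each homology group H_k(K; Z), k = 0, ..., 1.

Take the total order a < b < c < d < e < f < g on the vertex set. Then K (dimension 1) consists of the simplices:

  0-simplices (7): a, b, c, d, e, f, g
  1-simplices (9): ac, af, bc, bd, cd, ce, cf, cg, eg

giving chain groups C_0 ≅ Z^7, C_1 ≅ Z^9.

The boundary map ∂_1: C_1 → C_0 maps an edge to its endpoints' difference, ∂[p,q] = q − p. For instance
  ∂cf = f − c.
The 7×9 boundary matrix has rank 6 and Smith normal form diag(1,1,1,1,1,1).

Computing H_k = (kernel of ∂_k) / (image of ∂_{k+1}):

  H_0: rank C_0 − rank ∂_1 = 7 − 6 = 1, and the invariant factors of ∂_1 are all 1, so H_0 ≅ Z.
  H_1: rank ker ∂_1 − rank ∂_2 = (9 − 6) − 0 = 3, and there is no ∂_2, so H_1 ≅ Z^3.

H_0 ≅ Z,  H_1 ≅ Z^3.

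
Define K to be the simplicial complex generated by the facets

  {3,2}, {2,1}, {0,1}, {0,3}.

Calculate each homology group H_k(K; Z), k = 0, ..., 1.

H_0 ≅ Z,  H_1 ≅ Z.

Take the total order 0 < 1 < 2 < 3 on the vertex set. Then K (dimension 1) consists of the simplices:

  0-simplices (4): [0], [1], [2], [3]
  1-simplices (4): [0,1], [0,3], [1,2], [2,3]

Hence C_0 ≅ Z^4, C_1 ≅ Z^4.

The boundary map ∂_1: C_1 → C_0 sends each edge [p,q] (with p < q) to q − p. For instance
  ∂[0,3] = [3] − [0].
The resulting 4×4 matrix has rank 3, and its Smith normal form has invariant factors (1,1,1).

Reading off H_k = ker ∂_k / im ∂_{k+1}:

  H_0: rank C_0 − rank ∂_1 = 4 − 3 = 1, and the invariant factors of ∂_1 are all 1, so H_0 ≅ Z.
  H_1: rank ker ∂_1 − rank ∂_2 = (4 − 3) − 0 = 1, and there is no ∂_2, so H_1 ≅ Z.

As a check, the Euler characteristic is 4 − 4 = 0, which agrees with 1 − 1 = 0.
(K is a triangulation of the circle S^1.)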